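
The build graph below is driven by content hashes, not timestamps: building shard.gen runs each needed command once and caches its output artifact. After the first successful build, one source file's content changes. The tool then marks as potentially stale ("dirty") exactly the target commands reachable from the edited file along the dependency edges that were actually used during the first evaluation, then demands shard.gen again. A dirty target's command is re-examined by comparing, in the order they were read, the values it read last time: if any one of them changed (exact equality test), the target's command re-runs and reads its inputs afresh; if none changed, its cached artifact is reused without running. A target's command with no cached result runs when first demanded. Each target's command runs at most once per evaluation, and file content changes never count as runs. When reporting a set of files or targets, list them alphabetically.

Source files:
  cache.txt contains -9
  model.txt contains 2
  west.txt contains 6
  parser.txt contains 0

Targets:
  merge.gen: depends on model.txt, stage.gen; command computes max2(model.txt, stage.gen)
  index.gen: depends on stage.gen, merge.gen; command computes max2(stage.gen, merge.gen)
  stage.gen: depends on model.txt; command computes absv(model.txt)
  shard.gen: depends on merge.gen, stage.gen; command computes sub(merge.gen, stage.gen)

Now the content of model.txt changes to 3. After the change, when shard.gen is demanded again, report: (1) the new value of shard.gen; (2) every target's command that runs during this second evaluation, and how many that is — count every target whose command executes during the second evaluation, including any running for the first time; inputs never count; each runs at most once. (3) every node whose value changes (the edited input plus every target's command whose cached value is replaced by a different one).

Initial pass — values computed on the first demand:
  stage.gen = absv(2) = 2
  merge.gen = max2(2, 2) = 2
  shard.gen = sub(2, 2) = 0

Second demand — change propagation:
  stage.gen: re-runs because model.txt 2->3; new result 3.
  merge.gen: re-runs because model.txt 2->3; stage.gen 2->3; new result 3.
  shard.gen: re-runs because merge.gen 2->3; stage.gen 2->3; new result 0 (unchanged).

shard.gen now evaluates to 0.
Run set: merge.gen, shard.gen, stage.gen (3 run).
Changed values: merge.gen, model.txt, stage.gen.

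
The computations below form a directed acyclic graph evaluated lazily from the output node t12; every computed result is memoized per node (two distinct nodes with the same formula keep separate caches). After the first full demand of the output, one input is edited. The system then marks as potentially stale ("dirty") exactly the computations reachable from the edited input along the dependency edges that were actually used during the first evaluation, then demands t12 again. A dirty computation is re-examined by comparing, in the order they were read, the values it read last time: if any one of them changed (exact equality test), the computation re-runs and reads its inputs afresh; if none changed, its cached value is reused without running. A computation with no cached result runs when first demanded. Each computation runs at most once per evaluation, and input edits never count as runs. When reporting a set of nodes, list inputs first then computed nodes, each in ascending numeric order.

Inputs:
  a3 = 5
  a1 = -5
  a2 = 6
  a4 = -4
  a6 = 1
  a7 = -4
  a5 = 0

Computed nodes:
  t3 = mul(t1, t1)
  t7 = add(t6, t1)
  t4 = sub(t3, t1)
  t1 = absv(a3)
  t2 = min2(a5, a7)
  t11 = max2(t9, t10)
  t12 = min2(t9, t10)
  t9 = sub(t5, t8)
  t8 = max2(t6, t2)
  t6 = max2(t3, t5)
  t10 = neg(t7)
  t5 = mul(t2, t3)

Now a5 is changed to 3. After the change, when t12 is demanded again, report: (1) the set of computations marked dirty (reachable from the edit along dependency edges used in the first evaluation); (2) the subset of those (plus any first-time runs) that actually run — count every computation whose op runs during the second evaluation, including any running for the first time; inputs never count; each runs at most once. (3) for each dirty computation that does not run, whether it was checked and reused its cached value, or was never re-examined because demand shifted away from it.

First demand of the output computes:
  t1 = absv(5) = 5
  t2 = min2(0, -4) = -4
  t3 = mul(5, 5) = 25
  t5 = mul(-4, 25) = -100
  t6 = max2(25, -100) = 25
  t7 = add(25, 5) = 30
  t8 = max2(25, -4) = 25
  t9 = sub(-100, 25) = -125
  t10 = neg(30) = -30
  t12 = min2(-125, -30) = -125

After the edit, cleaning proceeds:
  t2: a read changed (a5 0->3) — executes, giving -4 — identical to its old value.
  t5: dirty, but its reads are unchanged (t2 unchanged, t3 unchanged); cached -100 stands.
  t6: dirty, but its reads are unchanged (t3 unchanged, t5 unchanged); cached 25 stands.
  t7: dirty, but its reads are unchanged (t6 unchanged, t1 unchanged); cached 30 stands.
  t8: dirty, but its reads are unchanged (t6 unchanged, t2 unchanged); cached 25 stands.
  t9: dirty, but its reads are unchanged (t5 unchanged, t8 unchanged); cached -125 stands.
  t10: dirty, but its reads are unchanged (t7 unchanged); cached -30 stands.
  t12: dirty, but its reads are unchanged (t9 unchanged, t10 unchanged); cached -125 stands.

Note the absorption at t2: it re-runs yet its value is the same, leaving the output's value untouched.

The edit dirties: t2, t5, t6, t7, t8, t9, t10, t12.
1 computations run: t2.
Cache hits after checking: t5, t6, t7, t8, t9, t10, t12.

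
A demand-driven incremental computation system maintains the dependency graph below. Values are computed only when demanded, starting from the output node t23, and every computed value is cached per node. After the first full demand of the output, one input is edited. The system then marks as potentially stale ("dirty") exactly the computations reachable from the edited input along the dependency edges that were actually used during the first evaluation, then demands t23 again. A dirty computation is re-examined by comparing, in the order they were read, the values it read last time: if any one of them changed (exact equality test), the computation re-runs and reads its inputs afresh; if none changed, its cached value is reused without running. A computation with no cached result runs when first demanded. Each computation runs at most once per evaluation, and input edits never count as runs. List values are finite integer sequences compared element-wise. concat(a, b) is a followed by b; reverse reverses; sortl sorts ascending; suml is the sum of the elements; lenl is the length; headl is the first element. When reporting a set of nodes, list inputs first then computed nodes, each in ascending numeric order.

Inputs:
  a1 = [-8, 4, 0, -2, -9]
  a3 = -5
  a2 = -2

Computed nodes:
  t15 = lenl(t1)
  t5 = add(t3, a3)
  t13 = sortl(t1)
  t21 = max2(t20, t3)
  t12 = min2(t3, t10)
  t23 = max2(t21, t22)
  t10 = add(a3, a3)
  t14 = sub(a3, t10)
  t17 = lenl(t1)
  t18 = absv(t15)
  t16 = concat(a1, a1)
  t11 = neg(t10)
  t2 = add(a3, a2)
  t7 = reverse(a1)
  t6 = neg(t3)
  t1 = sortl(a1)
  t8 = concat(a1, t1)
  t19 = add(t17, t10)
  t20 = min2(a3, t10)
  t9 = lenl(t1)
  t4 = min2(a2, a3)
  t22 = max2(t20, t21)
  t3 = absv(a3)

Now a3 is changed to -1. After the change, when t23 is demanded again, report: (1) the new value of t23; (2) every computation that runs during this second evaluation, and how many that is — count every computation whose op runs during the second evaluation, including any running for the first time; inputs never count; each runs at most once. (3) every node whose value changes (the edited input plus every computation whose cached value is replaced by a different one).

New value of t23: 1.
Computations that run: t3, t10, t20, t21, t22, t23 — 6 in total.
Values that change: a3, t3, t10, t20, t21, t22, t23.

First evaluation (everything demanded from the output):
  t3 = absv(-5) = 5
  t10 = add(-5, -5) = -10
  t20 = min2(-5, -10) = -10
  t21 = max2(-10, 5) = 5
  t22 = max2(-10, 5) = 5
  t23 = max2(5, 5) = 5

Propagation after the edit:
  t3: runs — a3 -5->-1; result 1.
  t10: runs — a3 -5->-1; a3 -5->-1; result -2.
  t20: runs — a3 -5->-1; t10 -10->-2; result -2.
  t21: runs — t20 -10->-2; t3 5->1; result 1.
  t22: runs — t20 -10->-2; t21 5->1; result 1.
  t23: runs — t21 5->1; t22 5->1; result 1.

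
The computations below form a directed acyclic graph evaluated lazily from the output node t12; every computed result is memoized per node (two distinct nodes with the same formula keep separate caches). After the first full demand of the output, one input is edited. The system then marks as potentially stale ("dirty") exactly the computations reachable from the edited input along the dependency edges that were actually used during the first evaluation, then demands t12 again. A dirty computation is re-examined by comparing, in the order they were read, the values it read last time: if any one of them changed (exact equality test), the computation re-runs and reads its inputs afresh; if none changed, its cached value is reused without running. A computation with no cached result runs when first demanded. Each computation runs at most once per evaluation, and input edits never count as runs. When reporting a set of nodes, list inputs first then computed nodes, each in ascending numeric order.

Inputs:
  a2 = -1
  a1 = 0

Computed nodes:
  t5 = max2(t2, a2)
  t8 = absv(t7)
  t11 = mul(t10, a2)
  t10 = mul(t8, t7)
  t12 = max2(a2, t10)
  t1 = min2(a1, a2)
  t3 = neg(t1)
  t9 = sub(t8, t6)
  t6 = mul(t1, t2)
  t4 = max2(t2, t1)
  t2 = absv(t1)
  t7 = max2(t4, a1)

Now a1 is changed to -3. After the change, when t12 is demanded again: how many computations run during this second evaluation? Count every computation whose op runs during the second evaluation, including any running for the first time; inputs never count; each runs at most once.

7 computations run: t1, t2, t4, t7, t8, t10, t12.

First demand of the output computes:
  t1 = min2(0, -1) = -1
  t2 = absv(-1) = 1
  t4 = max2(1, -1) = 1
  t7 = max2(1, 0) = 1
  t8 = absv(1) = 1
  t10 = mul(1, 1) = 1
  t12 = max2(-1, 1) = 1

After the edit, cleaning proceeds:
  t1: a read changed (a1 0->-3) — executes, giving -3.
  t2: a read changed (t1 -1->-3) — executes, giving 3.
  t4: a read changed (t2 1->3; t1 -1->-3) — executes, giving 3.
  t7: a read changed (t4 1->3; a1 0->-3) — executes, giving 3.
  t8: a read changed (t7 1->3) — executes, giving 3.
  t10: a read changed (t8 1->3; t7 1->3) — executes, giving 9.
  t12: a read changed (t10 1->9) — executes, giving 9.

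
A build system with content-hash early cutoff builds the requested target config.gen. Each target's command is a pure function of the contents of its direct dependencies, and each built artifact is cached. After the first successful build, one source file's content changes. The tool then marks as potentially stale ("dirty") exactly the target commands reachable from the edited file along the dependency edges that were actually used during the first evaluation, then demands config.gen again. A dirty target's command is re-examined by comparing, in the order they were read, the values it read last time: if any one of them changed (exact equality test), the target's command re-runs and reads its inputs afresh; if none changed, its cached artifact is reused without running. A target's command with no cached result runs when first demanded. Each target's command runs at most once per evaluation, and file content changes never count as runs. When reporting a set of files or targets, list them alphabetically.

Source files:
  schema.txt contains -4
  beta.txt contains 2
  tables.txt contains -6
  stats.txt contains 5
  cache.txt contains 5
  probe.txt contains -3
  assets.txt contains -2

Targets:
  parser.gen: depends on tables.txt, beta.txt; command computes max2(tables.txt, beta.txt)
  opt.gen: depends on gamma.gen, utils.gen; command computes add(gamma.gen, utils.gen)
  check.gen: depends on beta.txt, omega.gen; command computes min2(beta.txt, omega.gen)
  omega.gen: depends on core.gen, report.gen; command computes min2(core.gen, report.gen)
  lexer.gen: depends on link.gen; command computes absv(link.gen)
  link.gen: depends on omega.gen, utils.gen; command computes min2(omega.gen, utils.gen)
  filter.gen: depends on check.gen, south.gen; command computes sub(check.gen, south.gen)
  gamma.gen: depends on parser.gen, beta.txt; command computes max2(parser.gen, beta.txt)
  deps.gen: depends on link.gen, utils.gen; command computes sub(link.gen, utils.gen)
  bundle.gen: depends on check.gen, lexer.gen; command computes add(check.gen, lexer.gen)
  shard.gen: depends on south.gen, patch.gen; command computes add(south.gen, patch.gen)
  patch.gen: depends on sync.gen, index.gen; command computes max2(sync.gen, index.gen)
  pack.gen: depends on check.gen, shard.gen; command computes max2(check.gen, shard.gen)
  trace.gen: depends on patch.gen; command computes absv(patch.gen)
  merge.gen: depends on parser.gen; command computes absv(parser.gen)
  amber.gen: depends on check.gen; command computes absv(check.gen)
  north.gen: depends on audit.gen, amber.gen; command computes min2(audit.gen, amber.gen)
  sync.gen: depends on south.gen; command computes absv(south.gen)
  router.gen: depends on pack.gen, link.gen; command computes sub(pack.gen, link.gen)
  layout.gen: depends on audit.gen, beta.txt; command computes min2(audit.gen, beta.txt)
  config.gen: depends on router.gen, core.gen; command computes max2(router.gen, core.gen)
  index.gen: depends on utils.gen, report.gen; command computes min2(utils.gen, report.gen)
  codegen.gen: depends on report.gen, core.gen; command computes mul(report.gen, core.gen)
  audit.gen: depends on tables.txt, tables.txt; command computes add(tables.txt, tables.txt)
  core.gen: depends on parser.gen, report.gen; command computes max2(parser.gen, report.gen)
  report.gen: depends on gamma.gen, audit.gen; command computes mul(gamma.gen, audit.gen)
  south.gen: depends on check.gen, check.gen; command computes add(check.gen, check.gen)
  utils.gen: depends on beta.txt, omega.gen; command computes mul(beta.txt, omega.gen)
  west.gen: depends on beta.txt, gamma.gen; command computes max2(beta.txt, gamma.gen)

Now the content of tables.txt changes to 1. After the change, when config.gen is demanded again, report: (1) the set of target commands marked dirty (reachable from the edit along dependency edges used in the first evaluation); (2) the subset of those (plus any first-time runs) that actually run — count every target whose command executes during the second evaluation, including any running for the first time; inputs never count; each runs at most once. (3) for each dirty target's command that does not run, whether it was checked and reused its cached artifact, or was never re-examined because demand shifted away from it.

Marked dirty: audit.gen, check.gen, config.gen, core.gen, gamma.gen, index.gen, link.gen, omega.gen, pack.gen, parser.gen, patch.gen, report.gen, router.gen, shard.gen, south.gen, sync.gen, utils.gen.
Target commands that run: audit.gen, check.gen, config.gen, core.gen, index.gen, link.gen, omega.gen, pack.gen, parser.gen, patch.gen, report.gen, router.gen, shard.gen, south.gen, sync.gen, utils.gen — 16 in total.
Checked but reused from cache: gamma.gen.
Key observation: the cutoff stops propagation at gamma.gen — its inputs' values are unchanged, so it reuses its cache.

First evaluation (everything demanded from the output):
  audit.gen = add(-6, -6) = -12
  parser.gen = max2(-6, 2) = 2
  gamma.gen = max2(2, 2) = 2
  report.gen = mul(2, -12) = -24
  core.gen = max2(2, -24) = 2
  omega.gen = min2(2, -24) = -24
  check.gen = min2(2, -24) = -24
  south.gen = add(-24, -24) = -48
  sync.gen = absv(-48) = 48
  utils.gen = mul(2, -24) = -48
  index.gen = min2(-48, -24) = -48
  link.gen = min2(-24, -48) = -48
  patch.gen = max2(48, -48) = 48
  shard.gen = add(-48, 48) = 0
  pack.gen = max2(-24, 0) = 0
  router.gen = sub(0, -48) = 48
  config.gen = max2(48, 2) = 48

Propagation after the edit:
  audit.gen: runs — tables.txt -6->1; tables.txt -6->1; result 2.
  parser.gen: runs — tables.txt -6->1; result 2 (same value as before).
  gamma.gen: checked — values it read are unchanged (parser.gen unchanged, beta.txt unchanged); reused cached 2 without running.
  report.gen: runs — audit.gen -12->2; result 4.
  core.gen: runs — report.gen -24->4; result 4.
  omega.gen: runs — core.gen 2->4; report.gen -24->4; result 4.
  check.gen: runs — omega.gen -24->4; result 2.
  south.gen: runs — check.gen -24->2; check.gen -24->2; result 4.
  sync.gen: runs — south.gen -48->4; result 4.
  utils.gen: runs — omega.gen -24->4; result 8.
  index.gen: runs — utils.gen -48->8; report.gen -24->4; result 4.
  link.gen: runs — omega.gen -24->4; utils.gen -48->8; result 4.
  patch.gen: runs — sync.gen 48->4; index.gen -48->4; result 4.
  shard.gen: runs — south.gen -48->4; patch.gen 48->4; result 8.
  pack.gen: runs — check.gen -24->2; shard.gen 0->8; result 8.
  router.gen: runs — pack.gen 0->8; link.gen -48->4; result 4.
  config.gen: runs — router.gen 48->4; core.gen 2->4; result 4.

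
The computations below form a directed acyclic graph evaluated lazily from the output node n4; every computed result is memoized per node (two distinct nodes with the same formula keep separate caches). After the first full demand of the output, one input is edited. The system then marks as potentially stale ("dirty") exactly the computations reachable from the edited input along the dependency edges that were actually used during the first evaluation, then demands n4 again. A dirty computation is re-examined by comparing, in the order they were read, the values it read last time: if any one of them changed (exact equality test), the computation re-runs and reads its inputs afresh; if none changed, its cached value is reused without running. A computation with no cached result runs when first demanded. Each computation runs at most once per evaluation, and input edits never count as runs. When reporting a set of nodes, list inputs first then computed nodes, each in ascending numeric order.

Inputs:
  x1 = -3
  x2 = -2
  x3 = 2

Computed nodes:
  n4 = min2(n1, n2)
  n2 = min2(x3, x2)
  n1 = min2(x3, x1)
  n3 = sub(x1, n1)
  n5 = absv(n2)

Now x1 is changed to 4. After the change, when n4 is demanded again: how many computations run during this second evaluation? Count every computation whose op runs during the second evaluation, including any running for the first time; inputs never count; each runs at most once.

2 computations run: n1, n4.

First demand of the output computes:
  n1 = min2(2, -3) = -3
  n2 = min2(2, -2) = -2
  n4 = min2(-3, -2) = -3

After the edit, cleaning proceeds:
  n1: a read changed (x1 -3->4) — executes, giving 2.
  n4: a read changed (n1 -3->2) — executes, giving -2.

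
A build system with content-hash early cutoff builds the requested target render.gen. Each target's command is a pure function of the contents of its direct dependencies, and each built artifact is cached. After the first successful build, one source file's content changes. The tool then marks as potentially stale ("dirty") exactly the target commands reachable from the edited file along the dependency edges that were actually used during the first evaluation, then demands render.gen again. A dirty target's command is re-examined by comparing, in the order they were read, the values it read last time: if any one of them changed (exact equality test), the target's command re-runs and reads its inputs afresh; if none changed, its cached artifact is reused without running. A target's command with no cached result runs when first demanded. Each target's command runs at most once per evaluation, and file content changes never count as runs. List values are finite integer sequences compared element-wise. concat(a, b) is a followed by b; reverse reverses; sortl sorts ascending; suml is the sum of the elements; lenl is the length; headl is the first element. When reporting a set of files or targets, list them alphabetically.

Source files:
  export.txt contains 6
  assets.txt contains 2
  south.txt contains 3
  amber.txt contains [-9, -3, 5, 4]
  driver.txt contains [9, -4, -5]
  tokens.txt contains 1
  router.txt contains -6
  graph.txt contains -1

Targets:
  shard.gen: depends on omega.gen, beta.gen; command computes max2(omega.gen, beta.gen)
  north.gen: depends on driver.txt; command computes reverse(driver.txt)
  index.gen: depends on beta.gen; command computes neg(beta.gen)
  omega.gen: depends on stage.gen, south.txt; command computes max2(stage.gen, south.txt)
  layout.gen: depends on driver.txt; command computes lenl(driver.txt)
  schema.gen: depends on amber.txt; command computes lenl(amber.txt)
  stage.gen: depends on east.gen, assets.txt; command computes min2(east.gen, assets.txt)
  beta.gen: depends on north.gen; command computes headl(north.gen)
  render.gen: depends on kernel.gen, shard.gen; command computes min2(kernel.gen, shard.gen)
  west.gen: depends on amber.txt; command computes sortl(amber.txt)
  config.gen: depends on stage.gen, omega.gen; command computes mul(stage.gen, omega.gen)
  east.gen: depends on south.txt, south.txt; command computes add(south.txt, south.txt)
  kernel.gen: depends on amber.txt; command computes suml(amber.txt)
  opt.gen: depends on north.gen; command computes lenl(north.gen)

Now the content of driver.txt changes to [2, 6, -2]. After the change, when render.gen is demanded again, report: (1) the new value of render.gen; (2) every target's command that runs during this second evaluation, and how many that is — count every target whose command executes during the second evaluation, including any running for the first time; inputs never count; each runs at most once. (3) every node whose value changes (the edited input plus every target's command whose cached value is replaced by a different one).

First evaluation (everything demanded from the output):
  east.gen = add(3, 3) = 6
  kernel.gen = suml([-9, -3, 5, 4]) = -3
  north.gen = reverse([9, -4, -5]) = [-5, -4, 9]
  beta.gen = headl([-5, -4, 9]) = -5
  stage.gen = min2(6, 2) = 2
  omega.gen = max2(2, 3) = 3
  shard.gen = max2(3, -5) = 3
  render.gen = min2(-3, 3) = -3

Propagation after the edit:
  north.gen: runs — driver.txt [9, -4, -5]->[2, 6, -2]; result [-2, 6, 2].
  beta.gen: runs — north.gen [-5, -4, 9]->[-2, 6, 2]; result -2.
  shard.gen: runs — beta.gen -5->-2; result 3 (same value as before).
  render.gen: checked — values it read are unchanged (kernel.gen unchanged, shard.gen unchanged); reused cached -3 without running.

Key observation: the change is absorbed at shard.gen — it re-runs but produces the same value, and the output's value is unchanged.

New value of render.gen: -3.
Target commands that run: beta.gen, north.gen, shard.gen — 3 in total.
Values that change: beta.gen, driver.txt, north.gen.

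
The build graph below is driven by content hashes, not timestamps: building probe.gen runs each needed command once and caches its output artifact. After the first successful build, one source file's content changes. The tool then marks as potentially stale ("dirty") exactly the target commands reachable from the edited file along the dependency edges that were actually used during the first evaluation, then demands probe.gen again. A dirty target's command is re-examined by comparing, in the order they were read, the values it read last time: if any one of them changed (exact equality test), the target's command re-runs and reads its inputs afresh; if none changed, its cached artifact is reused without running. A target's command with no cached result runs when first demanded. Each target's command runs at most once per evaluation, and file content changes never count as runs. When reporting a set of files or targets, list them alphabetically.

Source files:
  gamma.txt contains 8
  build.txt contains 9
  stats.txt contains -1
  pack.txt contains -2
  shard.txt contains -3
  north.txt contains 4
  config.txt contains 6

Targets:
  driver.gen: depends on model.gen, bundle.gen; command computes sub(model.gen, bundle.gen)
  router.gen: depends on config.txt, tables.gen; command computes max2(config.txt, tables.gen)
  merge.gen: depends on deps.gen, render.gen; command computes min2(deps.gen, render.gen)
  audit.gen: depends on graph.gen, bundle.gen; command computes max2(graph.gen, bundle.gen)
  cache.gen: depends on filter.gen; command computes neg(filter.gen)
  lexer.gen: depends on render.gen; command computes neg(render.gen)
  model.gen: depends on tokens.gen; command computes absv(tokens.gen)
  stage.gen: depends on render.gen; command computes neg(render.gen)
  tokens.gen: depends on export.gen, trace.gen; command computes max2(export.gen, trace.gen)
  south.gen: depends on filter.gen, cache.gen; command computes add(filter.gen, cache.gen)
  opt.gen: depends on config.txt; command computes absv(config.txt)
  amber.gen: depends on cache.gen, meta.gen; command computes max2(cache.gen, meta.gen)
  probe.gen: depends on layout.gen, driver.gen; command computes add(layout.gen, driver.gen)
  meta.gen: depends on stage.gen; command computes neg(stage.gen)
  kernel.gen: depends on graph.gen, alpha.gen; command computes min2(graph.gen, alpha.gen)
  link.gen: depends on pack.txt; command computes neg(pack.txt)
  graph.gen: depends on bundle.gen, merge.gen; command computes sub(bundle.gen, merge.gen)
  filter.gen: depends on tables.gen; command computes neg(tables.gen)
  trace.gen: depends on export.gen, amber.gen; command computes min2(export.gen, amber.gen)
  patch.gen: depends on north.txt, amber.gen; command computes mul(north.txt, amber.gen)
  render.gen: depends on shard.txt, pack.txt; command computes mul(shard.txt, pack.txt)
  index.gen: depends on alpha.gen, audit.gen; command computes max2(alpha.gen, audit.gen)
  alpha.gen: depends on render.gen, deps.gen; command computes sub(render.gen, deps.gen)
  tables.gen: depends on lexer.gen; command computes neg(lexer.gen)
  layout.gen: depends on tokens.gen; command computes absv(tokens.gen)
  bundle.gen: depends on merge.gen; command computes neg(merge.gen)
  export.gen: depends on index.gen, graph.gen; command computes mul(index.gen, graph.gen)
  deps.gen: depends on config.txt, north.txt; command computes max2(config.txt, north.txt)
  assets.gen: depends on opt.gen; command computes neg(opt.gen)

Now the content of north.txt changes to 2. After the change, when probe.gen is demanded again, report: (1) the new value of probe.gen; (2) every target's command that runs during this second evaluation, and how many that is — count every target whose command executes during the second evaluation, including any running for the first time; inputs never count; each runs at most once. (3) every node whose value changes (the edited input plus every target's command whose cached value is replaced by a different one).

Initial pass — values computed on the first demand:
  deps.gen = max2(6, 4) = 6
  render.gen = mul(-3, -2) = 6
  alpha.gen = sub(6, 6) = 0
  lexer.gen = neg(6) = -6
  merge.gen = min2(6, 6) = 6
  bundle.gen = neg(6) = -6
  graph.gen = sub(-6, 6) = -12
  audit.gen = max2(-12, -6) = -6
  index.gen = max2(0, -6) = 0
  export.gen = mul(0, -12) = 0
  stage.gen = neg(6) = -6
  meta.gen = neg(-6) = 6
  tables.gen = neg(-6) = 6
  filter.gen = neg(6) = -6
  cache.gen = neg(-6) = 6
  amber.gen = max2(6, 6) = 6
  trace.gen = min2(0, 6) = 0
  tokens.gen = max2(0, 0) = 0
  layout.gen = absv(0) = 0
  model.gen = absv(0) = 0
  driver.gen = sub(0, -6) = 6
  probe.gen = add(0, 6) = 6

Second demand — change propagation:
  deps.gen: re-runs because north.txt 4->2; new result 6 (unchanged).
  alpha.gen: re-examined; everything it read last time is the same (render.gen unchanged, deps.gen unchanged) — cache 0 kept, no run.
  merge.gen: re-examined; everything it read last time is the same (deps.gen unchanged, render.gen unchanged) — cache 6 kept, no run.
  bundle.gen: re-examined; everything it read last time is the same (merge.gen unchanged) — cache -6 kept, no run.
  graph.gen: re-examined; everything it read last time is the same (bundle.gen unchanged, merge.gen unchanged) — cache -12 kept, no run.
  audit.gen: re-examined; everything it read last time is the same (graph.gen unchanged, bundle.gen unchanged) — cache -6 kept, no run.
  index.gen: re-examined; everything it read last time is the same (alpha.gen unchanged, audit.gen unchanged) — cache 0 kept, no run.
  export.gen: re-examined; everything it read last time is the same (index.gen unchanged, graph.gen unchanged) — cache 0 kept, no run.
  trace.gen: re-examined; everything it read last time is the same (export.gen unchanged, amber.gen unchanged) — cache 0 kept, no run.
  tokens.gen: re-examined; everything it read last time is the same (export.gen unchanged, trace.gen unchanged) — cache 0 kept, no run.
  layout.gen: re-examined; everything it read last time is the same (tokens.gen unchanged) — cache 0 kept, no run.
  model.gen: re-examined; everything it read last time is the same (tokens.gen unchanged) — cache 0 kept, no run.
  driver.gen: re-examined; everything it read last time is the same (model.gen unchanged, bundle.gen unchanged) — cache 6 kept, no run.
  probe.gen: re-examined; everything it read last time is the same (layout.gen unchanged, driver.gen unchanged) — cache 6 kept, no run.

The important point: deps.gen recomputes to an identical value, and the output ends up unchanged.

probe.gen now evaluates to 6.
Run set: deps.gen (1 run).
Changed values: north.txt.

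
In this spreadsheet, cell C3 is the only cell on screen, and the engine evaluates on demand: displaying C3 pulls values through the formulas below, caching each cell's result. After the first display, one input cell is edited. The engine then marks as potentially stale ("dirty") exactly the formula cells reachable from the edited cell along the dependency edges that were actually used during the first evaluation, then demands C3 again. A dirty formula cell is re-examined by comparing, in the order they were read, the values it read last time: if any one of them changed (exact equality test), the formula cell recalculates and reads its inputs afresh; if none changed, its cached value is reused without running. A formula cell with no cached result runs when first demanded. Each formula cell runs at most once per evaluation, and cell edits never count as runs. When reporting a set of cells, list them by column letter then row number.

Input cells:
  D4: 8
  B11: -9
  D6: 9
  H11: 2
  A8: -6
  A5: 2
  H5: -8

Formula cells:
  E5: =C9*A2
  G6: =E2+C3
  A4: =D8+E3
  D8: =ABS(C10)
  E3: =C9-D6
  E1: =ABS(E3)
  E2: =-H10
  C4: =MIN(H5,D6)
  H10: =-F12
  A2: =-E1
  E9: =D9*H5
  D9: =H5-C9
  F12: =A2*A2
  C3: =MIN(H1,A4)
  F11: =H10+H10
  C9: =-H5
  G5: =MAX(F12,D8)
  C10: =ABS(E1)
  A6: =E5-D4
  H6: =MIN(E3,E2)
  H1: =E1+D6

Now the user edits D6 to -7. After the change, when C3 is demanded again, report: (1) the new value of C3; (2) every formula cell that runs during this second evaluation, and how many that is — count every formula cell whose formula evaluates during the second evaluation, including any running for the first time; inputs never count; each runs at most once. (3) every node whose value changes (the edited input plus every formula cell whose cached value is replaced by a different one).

Initial pass — values computed on the first demand:
  C9 = -(-8) = 8
  E3 = 8 - 9 = -1
  E1 = ABS(-1) = 1
  C10 = ABS(1) = 1
  D8 = ABS(1) = 1
  A4 = 1 + -1 = 0
  H1 = 1 + 9 = 10
  C3 = MIN(10, 0) = 0

Second demand — change propagation:
  E3: re-runs because D6 9->-7; new result 15.
  E1: re-runs because E3 -1->15; new result 15.
  C10: re-runs because E1 1->15; new result 15.
  D8: re-runs because C10 1->15; new result 15.
  A4: re-runs because D8 1->15; E3 -1->15; new result 30.
  H1: re-runs because E1 1->15; D6 9->-7; new result 8.
  C3: re-runs because H1 10->8; A4 0->30; new result 8.

C3 now evaluates to 8.
Run set: A4, C3, C10, D8, E1, E3, H1 (7 run).
Changed values: A4, C3, C10, D6, D8, E1, E3, H1.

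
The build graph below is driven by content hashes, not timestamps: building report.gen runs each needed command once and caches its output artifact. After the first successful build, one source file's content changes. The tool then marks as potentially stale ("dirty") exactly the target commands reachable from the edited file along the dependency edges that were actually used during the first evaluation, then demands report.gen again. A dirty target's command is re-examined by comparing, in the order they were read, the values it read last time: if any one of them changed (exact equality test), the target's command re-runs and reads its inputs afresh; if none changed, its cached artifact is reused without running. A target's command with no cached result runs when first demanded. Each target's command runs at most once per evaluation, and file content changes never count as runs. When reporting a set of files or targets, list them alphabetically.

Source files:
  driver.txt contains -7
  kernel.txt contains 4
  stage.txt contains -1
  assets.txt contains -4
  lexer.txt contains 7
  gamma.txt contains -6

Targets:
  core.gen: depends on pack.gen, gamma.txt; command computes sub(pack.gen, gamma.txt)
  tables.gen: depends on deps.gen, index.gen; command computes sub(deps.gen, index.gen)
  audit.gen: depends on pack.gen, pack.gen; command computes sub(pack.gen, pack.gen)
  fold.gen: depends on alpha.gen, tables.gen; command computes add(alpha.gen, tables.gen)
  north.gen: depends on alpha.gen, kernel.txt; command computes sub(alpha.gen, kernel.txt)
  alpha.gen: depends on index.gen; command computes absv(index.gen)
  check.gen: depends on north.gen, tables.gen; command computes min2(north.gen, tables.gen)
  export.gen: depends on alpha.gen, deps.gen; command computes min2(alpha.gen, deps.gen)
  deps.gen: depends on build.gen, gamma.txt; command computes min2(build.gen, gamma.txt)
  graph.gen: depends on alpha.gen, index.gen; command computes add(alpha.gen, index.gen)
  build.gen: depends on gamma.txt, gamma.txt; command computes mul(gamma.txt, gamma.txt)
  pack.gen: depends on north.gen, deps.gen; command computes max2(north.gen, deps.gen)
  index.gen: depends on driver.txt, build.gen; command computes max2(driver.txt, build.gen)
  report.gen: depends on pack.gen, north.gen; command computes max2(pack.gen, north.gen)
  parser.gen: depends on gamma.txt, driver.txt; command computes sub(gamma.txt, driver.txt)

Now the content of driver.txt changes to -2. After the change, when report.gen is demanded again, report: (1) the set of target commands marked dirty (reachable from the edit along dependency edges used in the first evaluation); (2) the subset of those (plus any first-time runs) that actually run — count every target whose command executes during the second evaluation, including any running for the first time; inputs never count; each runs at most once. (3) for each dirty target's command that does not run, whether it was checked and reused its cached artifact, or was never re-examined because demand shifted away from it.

Dirty set: alpha.gen, index.gen, north.gen, pack.gen, report.gen.
Run set: index.gen (1 run).
Re-examined without running (cache reused): alpha.gen, north.gen, pack.gen, report.gen.
The important point: index.gen recomputes to an identical value, and the output ends up unchanged.

Initial pass — values computed on the first demand:
  build.gen = mul(-6, -6) = 36
  deps.gen = min2(36, -6) = -6
  index.gen = max2(-7, 36) = 36
  alpha.gen = absv(36) = 36
  north.gen = sub(36, 4) = 32
  pack.gen = max2(32, -6) = 32
  report.gen = max2(32, 32) = 32

Second demand — change propagation:
  index.gen: re-runs because driver.txt -7->-2; new result 36 (unchanged).
  alpha.gen: re-examined; everything it read last time is the same (index.gen unchanged) — cache 36 kept, no run.
  north.gen: re-examined; everything it read last time is the same (alpha.gen unchanged, kernel.txt unchanged) — cache 32 kept, no run.
  pack.gen: re-examined; everything it read last time is the same (north.gen unchanged, deps.gen unchanged) — cache 32 kept, no run.
  report.gen: re-examined; everything it read last time is the same (pack.gen unchanged, north.gen unchanged) — cache 32 kept, no run.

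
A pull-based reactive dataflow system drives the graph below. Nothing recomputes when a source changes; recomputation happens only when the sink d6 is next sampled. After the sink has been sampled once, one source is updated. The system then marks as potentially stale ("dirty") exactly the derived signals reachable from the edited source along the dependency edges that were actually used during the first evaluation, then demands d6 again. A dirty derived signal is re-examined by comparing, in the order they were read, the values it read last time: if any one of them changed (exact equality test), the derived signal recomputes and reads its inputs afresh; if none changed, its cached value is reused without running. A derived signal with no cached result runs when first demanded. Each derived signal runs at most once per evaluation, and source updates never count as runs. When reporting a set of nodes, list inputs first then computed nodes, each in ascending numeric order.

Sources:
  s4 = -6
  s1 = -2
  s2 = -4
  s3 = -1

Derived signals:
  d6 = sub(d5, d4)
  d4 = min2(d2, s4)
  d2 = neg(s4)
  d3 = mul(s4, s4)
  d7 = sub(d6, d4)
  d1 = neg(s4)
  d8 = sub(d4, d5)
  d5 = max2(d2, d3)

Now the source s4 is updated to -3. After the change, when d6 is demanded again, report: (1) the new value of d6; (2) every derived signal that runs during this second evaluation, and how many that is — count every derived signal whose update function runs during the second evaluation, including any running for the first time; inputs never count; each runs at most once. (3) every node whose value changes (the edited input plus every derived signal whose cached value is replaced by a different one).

First evaluation (everything demanded from the output):
  d2 = neg(-6) = 6
  d3 = mul(-6, -6) = 36
  d4 = min2(6, -6) = -6
  d5 = max2(6, 36) = 36
  d6 = sub(36, -6) = 42

Propagation after the edit:
  d2: runs — s4 -6->-3; result 3.
  d3: runs — s4 -6->-3; s4 -6->-3; result 9.
  d4: runs — d2 6->3; s4 -6->-3; result -3.
  d5: runs — d2 6->3; d3 36->9; result 9.
  d6: runs — d5 36->9; d4 -6->-3; result 12.

New value of d6: 12.
Derived signals that run: d2, d3, d4, d5, d6 — 5 in total.
Values that change: s4, d2, d3, d4, d5, d6.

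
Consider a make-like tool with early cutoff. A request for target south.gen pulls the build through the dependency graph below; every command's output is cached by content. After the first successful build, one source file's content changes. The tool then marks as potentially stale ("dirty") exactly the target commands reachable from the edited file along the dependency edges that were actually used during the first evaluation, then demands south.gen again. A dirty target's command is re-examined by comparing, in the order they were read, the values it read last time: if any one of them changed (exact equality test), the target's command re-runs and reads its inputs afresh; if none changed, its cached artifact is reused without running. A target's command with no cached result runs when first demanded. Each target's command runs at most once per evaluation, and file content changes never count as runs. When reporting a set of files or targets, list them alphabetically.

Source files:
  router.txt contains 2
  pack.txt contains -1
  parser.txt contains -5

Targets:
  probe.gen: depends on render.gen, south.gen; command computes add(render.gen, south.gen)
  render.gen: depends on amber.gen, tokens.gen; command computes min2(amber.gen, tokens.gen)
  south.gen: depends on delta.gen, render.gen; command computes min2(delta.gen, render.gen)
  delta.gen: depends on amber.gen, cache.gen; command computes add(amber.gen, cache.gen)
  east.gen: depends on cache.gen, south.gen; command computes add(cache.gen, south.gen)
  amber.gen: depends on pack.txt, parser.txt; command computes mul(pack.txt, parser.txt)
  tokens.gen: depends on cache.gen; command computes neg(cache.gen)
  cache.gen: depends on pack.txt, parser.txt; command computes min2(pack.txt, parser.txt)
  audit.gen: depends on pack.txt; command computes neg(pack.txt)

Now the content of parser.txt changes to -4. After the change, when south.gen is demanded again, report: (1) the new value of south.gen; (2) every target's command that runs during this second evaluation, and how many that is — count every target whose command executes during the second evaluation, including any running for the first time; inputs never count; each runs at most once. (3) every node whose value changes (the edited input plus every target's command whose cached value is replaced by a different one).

First demand of the output computes:
  amber.gen = mul(-1, -5) = 5
  cache.gen = min2(-1, -5) = -5
  delta.gen = add(5, -5) = 0
  tokens.gen = neg(-5) = 5
  render.gen = min2(5, 5) = 5
  south.gen = min2(0, 5) = 0

After the edit, cleaning proceeds:
  amber.gen: a read changed (parser.txt -5->-4) — executes, giving 4.
  cache.gen: a read changed (parser.txt -5->-4) — executes, giving -4.
  delta.gen: a read changed (amber.gen 5->4; cache.gen -5->-4) — executes, giving 0 — identical to its old value.
  tokens.gen: a read changed (cache.gen -5->-4) — executes, giving 4.
  render.gen: a read changed (amber.gen 5->4; tokens.gen 5->4) — executes, giving 4.
  south.gen: a read changed (render.gen 5->4) — executes, giving 0 — identical to its old value.

Demanding south.gen again yields 0.
6 target commands run: amber.gen, cache.gen, delta.gen, render.gen, south.gen, tokens.gen.
The nodes whose values change: amber.gen, cache.gen, parser.txt, render.gen, tokens.gen.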